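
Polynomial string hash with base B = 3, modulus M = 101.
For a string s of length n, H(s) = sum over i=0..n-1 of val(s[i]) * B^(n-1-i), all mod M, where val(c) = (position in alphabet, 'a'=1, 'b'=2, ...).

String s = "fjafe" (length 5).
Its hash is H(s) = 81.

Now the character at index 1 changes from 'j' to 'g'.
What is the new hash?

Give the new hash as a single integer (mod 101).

Answer: 0

Derivation:
val('j') = 10, val('g') = 7
Position k = 1, exponent = n-1-k = 3
B^3 mod M = 3^3 mod 101 = 27
Delta = (7 - 10) * 27 mod 101 = 20
New hash = (81 + 20) mod 101 = 0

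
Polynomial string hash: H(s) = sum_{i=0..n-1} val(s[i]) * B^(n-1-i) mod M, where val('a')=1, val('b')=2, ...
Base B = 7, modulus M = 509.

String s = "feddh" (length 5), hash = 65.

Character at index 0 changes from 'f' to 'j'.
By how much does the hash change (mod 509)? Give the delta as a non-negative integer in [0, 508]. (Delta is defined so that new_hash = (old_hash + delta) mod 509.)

Answer: 442

Derivation:
Delta formula: (val(new) - val(old)) * B^(n-1-k) mod M
  val('j') - val('f') = 10 - 6 = 4
  B^(n-1-k) = 7^4 mod 509 = 365
  Delta = 4 * 365 mod 509 = 442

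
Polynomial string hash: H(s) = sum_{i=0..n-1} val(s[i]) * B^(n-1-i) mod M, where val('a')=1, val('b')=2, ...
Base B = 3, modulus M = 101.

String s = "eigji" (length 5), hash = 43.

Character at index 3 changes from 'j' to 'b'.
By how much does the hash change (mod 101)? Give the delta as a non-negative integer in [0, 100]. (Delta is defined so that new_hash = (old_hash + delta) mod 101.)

Delta formula: (val(new) - val(old)) * B^(n-1-k) mod M
  val('b') - val('j') = 2 - 10 = -8
  B^(n-1-k) = 3^1 mod 101 = 3
  Delta = -8 * 3 mod 101 = 77

Answer: 77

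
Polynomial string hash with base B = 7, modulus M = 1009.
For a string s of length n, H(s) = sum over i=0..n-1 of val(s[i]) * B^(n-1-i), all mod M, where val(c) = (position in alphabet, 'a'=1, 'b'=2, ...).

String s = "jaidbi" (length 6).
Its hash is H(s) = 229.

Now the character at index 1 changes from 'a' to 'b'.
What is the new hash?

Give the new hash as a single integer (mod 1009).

val('a') = 1, val('b') = 2
Position k = 1, exponent = n-1-k = 4
B^4 mod M = 7^4 mod 1009 = 383
Delta = (2 - 1) * 383 mod 1009 = 383
New hash = (229 + 383) mod 1009 = 612

Answer: 612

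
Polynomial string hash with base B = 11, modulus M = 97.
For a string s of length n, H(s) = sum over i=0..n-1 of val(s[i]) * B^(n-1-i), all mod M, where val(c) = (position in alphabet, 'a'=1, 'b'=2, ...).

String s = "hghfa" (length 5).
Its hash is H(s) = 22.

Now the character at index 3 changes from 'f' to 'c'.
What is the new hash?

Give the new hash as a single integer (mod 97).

Answer: 86

Derivation:
val('f') = 6, val('c') = 3
Position k = 3, exponent = n-1-k = 1
B^1 mod M = 11^1 mod 97 = 11
Delta = (3 - 6) * 11 mod 97 = 64
New hash = (22 + 64) mod 97 = 86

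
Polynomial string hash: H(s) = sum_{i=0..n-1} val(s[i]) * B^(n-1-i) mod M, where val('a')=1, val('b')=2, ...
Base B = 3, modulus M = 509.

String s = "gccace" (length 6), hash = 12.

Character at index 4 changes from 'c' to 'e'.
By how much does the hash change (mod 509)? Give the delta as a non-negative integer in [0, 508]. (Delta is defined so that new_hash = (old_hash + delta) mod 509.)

Answer: 6

Derivation:
Delta formula: (val(new) - val(old)) * B^(n-1-k) mod M
  val('e') - val('c') = 5 - 3 = 2
  B^(n-1-k) = 3^1 mod 509 = 3
  Delta = 2 * 3 mod 509 = 6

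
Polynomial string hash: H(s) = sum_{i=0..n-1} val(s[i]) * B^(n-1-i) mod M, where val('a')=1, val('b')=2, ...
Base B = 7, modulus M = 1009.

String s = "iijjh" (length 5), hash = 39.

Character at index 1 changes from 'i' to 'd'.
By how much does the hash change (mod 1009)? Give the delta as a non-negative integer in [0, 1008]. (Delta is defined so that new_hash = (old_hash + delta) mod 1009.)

Answer: 303

Derivation:
Delta formula: (val(new) - val(old)) * B^(n-1-k) mod M
  val('d') - val('i') = 4 - 9 = -5
  B^(n-1-k) = 7^3 mod 1009 = 343
  Delta = -5 * 343 mod 1009 = 303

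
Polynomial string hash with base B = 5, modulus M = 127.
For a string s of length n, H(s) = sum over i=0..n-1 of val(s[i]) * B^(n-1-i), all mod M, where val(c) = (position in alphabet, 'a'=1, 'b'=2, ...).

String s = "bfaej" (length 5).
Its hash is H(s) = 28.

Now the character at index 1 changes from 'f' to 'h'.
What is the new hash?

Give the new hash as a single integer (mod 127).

val('f') = 6, val('h') = 8
Position k = 1, exponent = n-1-k = 3
B^3 mod M = 5^3 mod 127 = 125
Delta = (8 - 6) * 125 mod 127 = 123
New hash = (28 + 123) mod 127 = 24

Answer: 24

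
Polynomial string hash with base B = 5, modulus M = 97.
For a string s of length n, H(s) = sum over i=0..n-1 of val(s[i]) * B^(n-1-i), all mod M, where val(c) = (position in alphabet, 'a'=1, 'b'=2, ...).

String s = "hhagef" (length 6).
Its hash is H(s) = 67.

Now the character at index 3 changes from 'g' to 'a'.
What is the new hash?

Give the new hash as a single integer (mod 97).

Answer: 14

Derivation:
val('g') = 7, val('a') = 1
Position k = 3, exponent = n-1-k = 2
B^2 mod M = 5^2 mod 97 = 25
Delta = (1 - 7) * 25 mod 97 = 44
New hash = (67 + 44) mod 97 = 14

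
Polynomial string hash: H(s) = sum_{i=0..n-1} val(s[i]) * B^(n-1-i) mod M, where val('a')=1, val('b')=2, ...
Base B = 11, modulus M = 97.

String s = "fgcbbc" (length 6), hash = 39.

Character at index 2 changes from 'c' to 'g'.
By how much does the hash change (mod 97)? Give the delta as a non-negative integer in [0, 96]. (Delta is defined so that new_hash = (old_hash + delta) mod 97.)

Delta formula: (val(new) - val(old)) * B^(n-1-k) mod M
  val('g') - val('c') = 7 - 3 = 4
  B^(n-1-k) = 11^3 mod 97 = 70
  Delta = 4 * 70 mod 97 = 86

Answer: 86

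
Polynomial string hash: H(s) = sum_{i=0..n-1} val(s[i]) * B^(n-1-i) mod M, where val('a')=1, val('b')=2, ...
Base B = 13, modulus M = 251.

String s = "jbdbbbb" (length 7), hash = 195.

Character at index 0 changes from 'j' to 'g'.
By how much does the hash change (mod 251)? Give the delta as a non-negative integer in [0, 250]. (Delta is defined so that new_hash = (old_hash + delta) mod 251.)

Answer: 14

Derivation:
Delta formula: (val(new) - val(old)) * B^(n-1-k) mod M
  val('g') - val('j') = 7 - 10 = -3
  B^(n-1-k) = 13^6 mod 251 = 79
  Delta = -3 * 79 mod 251 = 14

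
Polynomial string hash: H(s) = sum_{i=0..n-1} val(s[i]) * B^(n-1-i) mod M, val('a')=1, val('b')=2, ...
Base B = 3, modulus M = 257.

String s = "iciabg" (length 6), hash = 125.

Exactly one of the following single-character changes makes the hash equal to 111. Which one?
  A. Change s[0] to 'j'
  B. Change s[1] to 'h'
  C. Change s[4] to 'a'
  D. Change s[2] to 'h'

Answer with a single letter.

Option A: s[0]='i'->'j', delta=(10-9)*3^5 mod 257 = 243, hash=125+243 mod 257 = 111 <-- target
Option B: s[1]='c'->'h', delta=(8-3)*3^4 mod 257 = 148, hash=125+148 mod 257 = 16
Option C: s[4]='b'->'a', delta=(1-2)*3^1 mod 257 = 254, hash=125+254 mod 257 = 122
Option D: s[2]='i'->'h', delta=(8-9)*3^3 mod 257 = 230, hash=125+230 mod 257 = 98

Answer: A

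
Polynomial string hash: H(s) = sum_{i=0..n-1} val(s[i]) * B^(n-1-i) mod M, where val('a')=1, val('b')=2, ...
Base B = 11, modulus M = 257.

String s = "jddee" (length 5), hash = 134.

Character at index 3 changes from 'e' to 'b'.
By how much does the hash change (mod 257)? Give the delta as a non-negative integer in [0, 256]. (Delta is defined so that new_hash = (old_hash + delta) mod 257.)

Delta formula: (val(new) - val(old)) * B^(n-1-k) mod M
  val('b') - val('e') = 2 - 5 = -3
  B^(n-1-k) = 11^1 mod 257 = 11
  Delta = -3 * 11 mod 257 = 224

Answer: 224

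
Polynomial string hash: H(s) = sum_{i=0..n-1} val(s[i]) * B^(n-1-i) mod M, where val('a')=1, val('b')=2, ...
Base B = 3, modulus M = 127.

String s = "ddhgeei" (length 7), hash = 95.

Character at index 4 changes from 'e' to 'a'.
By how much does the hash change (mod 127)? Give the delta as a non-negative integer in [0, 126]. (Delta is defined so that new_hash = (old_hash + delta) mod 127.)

Answer: 91

Derivation:
Delta formula: (val(new) - val(old)) * B^(n-1-k) mod M
  val('a') - val('e') = 1 - 5 = -4
  B^(n-1-k) = 3^2 mod 127 = 9
  Delta = -4 * 9 mod 127 = 91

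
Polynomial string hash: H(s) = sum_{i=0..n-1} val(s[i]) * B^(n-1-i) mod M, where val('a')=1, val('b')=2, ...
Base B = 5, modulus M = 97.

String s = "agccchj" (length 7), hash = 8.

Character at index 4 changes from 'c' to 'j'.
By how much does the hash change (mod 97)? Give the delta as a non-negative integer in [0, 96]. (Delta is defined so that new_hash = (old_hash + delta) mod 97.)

Delta formula: (val(new) - val(old)) * B^(n-1-k) mod M
  val('j') - val('c') = 10 - 3 = 7
  B^(n-1-k) = 5^2 mod 97 = 25
  Delta = 7 * 25 mod 97 = 78

Answer: 78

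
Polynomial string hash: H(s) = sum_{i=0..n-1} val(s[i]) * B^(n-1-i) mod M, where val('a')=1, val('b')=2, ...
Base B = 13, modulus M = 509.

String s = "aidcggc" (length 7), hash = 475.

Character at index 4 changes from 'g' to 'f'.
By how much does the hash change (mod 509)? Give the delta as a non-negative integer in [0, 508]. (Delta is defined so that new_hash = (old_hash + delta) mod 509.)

Answer: 340

Derivation:
Delta formula: (val(new) - val(old)) * B^(n-1-k) mod M
  val('f') - val('g') = 6 - 7 = -1
  B^(n-1-k) = 13^2 mod 509 = 169
  Delta = -1 * 169 mod 509 = 340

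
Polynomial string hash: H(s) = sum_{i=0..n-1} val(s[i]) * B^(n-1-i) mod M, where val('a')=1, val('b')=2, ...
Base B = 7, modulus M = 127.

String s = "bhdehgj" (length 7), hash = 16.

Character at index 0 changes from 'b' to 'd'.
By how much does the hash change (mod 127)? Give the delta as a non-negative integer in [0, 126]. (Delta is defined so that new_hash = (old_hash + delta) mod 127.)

Answer: 94

Derivation:
Delta formula: (val(new) - val(old)) * B^(n-1-k) mod M
  val('d') - val('b') = 4 - 2 = 2
  B^(n-1-k) = 7^6 mod 127 = 47
  Delta = 2 * 47 mod 127 = 94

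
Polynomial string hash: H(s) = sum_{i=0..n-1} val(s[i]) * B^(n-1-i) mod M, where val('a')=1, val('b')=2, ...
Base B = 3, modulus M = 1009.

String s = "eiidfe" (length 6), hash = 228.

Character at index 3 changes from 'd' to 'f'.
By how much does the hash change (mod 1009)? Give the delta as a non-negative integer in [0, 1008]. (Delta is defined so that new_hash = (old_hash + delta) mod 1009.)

Answer: 18

Derivation:
Delta formula: (val(new) - val(old)) * B^(n-1-k) mod M
  val('f') - val('d') = 6 - 4 = 2
  B^(n-1-k) = 3^2 mod 1009 = 9
  Delta = 2 * 9 mod 1009 = 18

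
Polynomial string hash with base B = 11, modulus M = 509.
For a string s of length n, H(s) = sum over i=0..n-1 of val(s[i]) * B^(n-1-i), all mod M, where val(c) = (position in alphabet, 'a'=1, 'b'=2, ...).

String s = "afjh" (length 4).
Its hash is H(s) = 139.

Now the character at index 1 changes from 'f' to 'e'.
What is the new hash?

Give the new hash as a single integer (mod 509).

val('f') = 6, val('e') = 5
Position k = 1, exponent = n-1-k = 2
B^2 mod M = 11^2 mod 509 = 121
Delta = (5 - 6) * 121 mod 509 = 388
New hash = (139 + 388) mod 509 = 18

Answer: 18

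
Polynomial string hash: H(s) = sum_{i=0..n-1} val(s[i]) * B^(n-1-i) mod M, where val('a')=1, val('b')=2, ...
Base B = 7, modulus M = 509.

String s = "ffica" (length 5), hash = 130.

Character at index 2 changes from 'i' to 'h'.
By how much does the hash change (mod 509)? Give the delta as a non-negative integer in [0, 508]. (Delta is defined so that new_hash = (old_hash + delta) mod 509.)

Answer: 460

Derivation:
Delta formula: (val(new) - val(old)) * B^(n-1-k) mod M
  val('h') - val('i') = 8 - 9 = -1
  B^(n-1-k) = 7^2 mod 509 = 49
  Delta = -1 * 49 mod 509 = 460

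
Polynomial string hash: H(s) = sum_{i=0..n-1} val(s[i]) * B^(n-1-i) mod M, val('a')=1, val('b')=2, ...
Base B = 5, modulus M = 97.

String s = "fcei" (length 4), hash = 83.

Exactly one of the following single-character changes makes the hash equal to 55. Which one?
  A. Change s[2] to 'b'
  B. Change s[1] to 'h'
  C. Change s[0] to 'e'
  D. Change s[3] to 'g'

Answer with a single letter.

Option A: s[2]='e'->'b', delta=(2-5)*5^1 mod 97 = 82, hash=83+82 mod 97 = 68
Option B: s[1]='c'->'h', delta=(8-3)*5^2 mod 97 = 28, hash=83+28 mod 97 = 14
Option C: s[0]='f'->'e', delta=(5-6)*5^3 mod 97 = 69, hash=83+69 mod 97 = 55 <-- target
Option D: s[3]='i'->'g', delta=(7-9)*5^0 mod 97 = 95, hash=83+95 mod 97 = 81

Answer: C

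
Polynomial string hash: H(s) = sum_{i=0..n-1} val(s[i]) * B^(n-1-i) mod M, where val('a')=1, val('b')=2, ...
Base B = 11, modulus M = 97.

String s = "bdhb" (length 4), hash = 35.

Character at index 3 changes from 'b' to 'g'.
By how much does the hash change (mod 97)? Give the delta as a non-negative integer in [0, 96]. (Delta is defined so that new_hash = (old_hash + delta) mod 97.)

Answer: 5

Derivation:
Delta formula: (val(new) - val(old)) * B^(n-1-k) mod M
  val('g') - val('b') = 7 - 2 = 5
  B^(n-1-k) = 11^0 mod 97 = 1
  Delta = 5 * 1 mod 97 = 5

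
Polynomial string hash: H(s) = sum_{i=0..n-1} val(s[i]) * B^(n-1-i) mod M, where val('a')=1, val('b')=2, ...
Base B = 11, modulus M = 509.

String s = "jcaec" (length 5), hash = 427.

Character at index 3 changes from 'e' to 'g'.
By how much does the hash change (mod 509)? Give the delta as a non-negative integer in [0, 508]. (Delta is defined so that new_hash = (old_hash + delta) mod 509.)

Delta formula: (val(new) - val(old)) * B^(n-1-k) mod M
  val('g') - val('e') = 7 - 5 = 2
  B^(n-1-k) = 11^1 mod 509 = 11
  Delta = 2 * 11 mod 509 = 22

Answer: 22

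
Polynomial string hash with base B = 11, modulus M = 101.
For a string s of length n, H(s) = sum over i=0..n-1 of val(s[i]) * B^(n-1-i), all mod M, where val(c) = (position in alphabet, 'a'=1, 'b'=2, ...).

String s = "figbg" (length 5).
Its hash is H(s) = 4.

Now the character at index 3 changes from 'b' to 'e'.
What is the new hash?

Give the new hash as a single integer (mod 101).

Answer: 37

Derivation:
val('b') = 2, val('e') = 5
Position k = 3, exponent = n-1-k = 1
B^1 mod M = 11^1 mod 101 = 11
Delta = (5 - 2) * 11 mod 101 = 33
New hash = (4 + 33) mod 101 = 37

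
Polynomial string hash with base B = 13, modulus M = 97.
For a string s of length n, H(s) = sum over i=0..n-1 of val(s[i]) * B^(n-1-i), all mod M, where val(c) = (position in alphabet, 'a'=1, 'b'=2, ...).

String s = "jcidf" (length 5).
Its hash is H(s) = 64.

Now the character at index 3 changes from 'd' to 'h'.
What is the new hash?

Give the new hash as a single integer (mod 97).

val('d') = 4, val('h') = 8
Position k = 3, exponent = n-1-k = 1
B^1 mod M = 13^1 mod 97 = 13
Delta = (8 - 4) * 13 mod 97 = 52
New hash = (64 + 52) mod 97 = 19

Answer: 19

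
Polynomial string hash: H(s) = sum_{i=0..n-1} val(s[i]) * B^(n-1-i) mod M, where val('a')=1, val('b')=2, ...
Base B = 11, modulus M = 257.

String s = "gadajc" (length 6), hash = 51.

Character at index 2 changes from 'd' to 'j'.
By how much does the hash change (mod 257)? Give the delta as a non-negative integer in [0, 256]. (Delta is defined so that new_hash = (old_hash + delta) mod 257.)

Delta formula: (val(new) - val(old)) * B^(n-1-k) mod M
  val('j') - val('d') = 10 - 4 = 6
  B^(n-1-k) = 11^3 mod 257 = 46
  Delta = 6 * 46 mod 257 = 19

Answer: 19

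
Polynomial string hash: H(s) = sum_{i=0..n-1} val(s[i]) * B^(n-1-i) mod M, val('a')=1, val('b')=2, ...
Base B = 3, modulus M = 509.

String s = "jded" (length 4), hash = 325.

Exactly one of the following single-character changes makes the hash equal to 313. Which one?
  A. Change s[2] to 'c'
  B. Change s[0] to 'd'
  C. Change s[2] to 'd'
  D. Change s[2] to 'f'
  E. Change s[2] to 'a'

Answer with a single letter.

Answer: E

Derivation:
Option A: s[2]='e'->'c', delta=(3-5)*3^1 mod 509 = 503, hash=325+503 mod 509 = 319
Option B: s[0]='j'->'d', delta=(4-10)*3^3 mod 509 = 347, hash=325+347 mod 509 = 163
Option C: s[2]='e'->'d', delta=(4-5)*3^1 mod 509 = 506, hash=325+506 mod 509 = 322
Option D: s[2]='e'->'f', delta=(6-5)*3^1 mod 509 = 3, hash=325+3 mod 509 = 328
Option E: s[2]='e'->'a', delta=(1-5)*3^1 mod 509 = 497, hash=325+497 mod 509 = 313 <-- target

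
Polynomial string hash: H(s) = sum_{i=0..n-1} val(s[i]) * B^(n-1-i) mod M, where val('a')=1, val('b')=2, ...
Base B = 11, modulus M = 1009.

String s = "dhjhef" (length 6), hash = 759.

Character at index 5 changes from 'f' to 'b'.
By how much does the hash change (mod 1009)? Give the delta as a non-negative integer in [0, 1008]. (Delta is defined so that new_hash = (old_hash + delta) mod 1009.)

Delta formula: (val(new) - val(old)) * B^(n-1-k) mod M
  val('b') - val('f') = 2 - 6 = -4
  B^(n-1-k) = 11^0 mod 1009 = 1
  Delta = -4 * 1 mod 1009 = 1005

Answer: 1005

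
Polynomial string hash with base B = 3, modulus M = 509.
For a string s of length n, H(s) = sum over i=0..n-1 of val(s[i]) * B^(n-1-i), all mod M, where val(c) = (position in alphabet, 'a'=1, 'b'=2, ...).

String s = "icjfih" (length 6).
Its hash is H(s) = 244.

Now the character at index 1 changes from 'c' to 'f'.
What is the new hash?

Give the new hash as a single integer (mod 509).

val('c') = 3, val('f') = 6
Position k = 1, exponent = n-1-k = 4
B^4 mod M = 3^4 mod 509 = 81
Delta = (6 - 3) * 81 mod 509 = 243
New hash = (244 + 243) mod 509 = 487

Answer: 487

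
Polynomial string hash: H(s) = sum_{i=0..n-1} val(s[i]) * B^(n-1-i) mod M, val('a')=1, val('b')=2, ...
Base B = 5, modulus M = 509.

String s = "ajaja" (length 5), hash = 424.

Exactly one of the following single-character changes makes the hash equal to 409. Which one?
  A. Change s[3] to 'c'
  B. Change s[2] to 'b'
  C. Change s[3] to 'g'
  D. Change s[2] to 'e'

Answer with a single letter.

Option A: s[3]='j'->'c', delta=(3-10)*5^1 mod 509 = 474, hash=424+474 mod 509 = 389
Option B: s[2]='a'->'b', delta=(2-1)*5^2 mod 509 = 25, hash=424+25 mod 509 = 449
Option C: s[3]='j'->'g', delta=(7-10)*5^1 mod 509 = 494, hash=424+494 mod 509 = 409 <-- target
Option D: s[2]='a'->'e', delta=(5-1)*5^2 mod 509 = 100, hash=424+100 mod 509 = 15

Answer: C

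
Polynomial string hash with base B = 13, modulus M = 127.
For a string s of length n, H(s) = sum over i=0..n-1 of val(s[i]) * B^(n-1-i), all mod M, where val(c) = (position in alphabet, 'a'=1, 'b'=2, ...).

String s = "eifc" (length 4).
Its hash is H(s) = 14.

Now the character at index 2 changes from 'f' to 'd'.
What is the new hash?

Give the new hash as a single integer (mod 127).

Answer: 115

Derivation:
val('f') = 6, val('d') = 4
Position k = 2, exponent = n-1-k = 1
B^1 mod M = 13^1 mod 127 = 13
Delta = (4 - 6) * 13 mod 127 = 101
New hash = (14 + 101) mod 127 = 115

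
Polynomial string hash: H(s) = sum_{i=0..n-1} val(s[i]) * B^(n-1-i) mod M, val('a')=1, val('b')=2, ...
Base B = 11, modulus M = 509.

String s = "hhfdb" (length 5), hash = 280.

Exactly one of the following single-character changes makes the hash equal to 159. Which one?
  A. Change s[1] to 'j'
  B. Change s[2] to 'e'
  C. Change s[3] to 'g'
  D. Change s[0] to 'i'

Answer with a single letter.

Option A: s[1]='h'->'j', delta=(10-8)*11^3 mod 509 = 117, hash=280+117 mod 509 = 397
Option B: s[2]='f'->'e', delta=(5-6)*11^2 mod 509 = 388, hash=280+388 mod 509 = 159 <-- target
Option C: s[3]='d'->'g', delta=(7-4)*11^1 mod 509 = 33, hash=280+33 mod 509 = 313
Option D: s[0]='h'->'i', delta=(9-8)*11^4 mod 509 = 389, hash=280+389 mod 509 = 160

Answer: B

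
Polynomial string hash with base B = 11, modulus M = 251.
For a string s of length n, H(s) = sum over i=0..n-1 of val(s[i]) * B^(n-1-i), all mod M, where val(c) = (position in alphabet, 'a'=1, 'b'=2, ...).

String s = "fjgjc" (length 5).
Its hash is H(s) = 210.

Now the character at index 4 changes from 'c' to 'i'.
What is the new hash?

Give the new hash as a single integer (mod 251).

val('c') = 3, val('i') = 9
Position k = 4, exponent = n-1-k = 0
B^0 mod M = 11^0 mod 251 = 1
Delta = (9 - 3) * 1 mod 251 = 6
New hash = (210 + 6) mod 251 = 216

Answer: 216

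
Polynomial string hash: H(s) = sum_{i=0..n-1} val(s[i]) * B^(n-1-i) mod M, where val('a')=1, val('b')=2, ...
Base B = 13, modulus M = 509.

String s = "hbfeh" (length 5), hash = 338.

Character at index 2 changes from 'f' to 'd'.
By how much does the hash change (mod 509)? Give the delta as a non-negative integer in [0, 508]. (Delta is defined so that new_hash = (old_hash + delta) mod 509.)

Answer: 171

Derivation:
Delta formula: (val(new) - val(old)) * B^(n-1-k) mod M
  val('d') - val('f') = 4 - 6 = -2
  B^(n-1-k) = 13^2 mod 509 = 169
  Delta = -2 * 169 mod 509 = 171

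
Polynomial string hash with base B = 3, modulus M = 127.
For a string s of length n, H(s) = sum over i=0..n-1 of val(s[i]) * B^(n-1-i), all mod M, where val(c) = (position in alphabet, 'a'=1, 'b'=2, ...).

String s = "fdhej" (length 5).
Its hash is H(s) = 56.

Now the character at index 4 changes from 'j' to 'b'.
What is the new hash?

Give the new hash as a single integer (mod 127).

val('j') = 10, val('b') = 2
Position k = 4, exponent = n-1-k = 0
B^0 mod M = 3^0 mod 127 = 1
Delta = (2 - 10) * 1 mod 127 = 119
New hash = (56 + 119) mod 127 = 48

Answer: 48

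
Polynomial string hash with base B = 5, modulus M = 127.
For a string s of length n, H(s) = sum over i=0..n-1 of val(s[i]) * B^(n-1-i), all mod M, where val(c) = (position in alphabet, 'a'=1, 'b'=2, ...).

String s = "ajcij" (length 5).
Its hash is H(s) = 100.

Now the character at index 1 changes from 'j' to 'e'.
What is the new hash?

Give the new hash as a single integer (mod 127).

Answer: 110

Derivation:
val('j') = 10, val('e') = 5
Position k = 1, exponent = n-1-k = 3
B^3 mod M = 5^3 mod 127 = 125
Delta = (5 - 10) * 125 mod 127 = 10
New hash = (100 + 10) mod 127 = 110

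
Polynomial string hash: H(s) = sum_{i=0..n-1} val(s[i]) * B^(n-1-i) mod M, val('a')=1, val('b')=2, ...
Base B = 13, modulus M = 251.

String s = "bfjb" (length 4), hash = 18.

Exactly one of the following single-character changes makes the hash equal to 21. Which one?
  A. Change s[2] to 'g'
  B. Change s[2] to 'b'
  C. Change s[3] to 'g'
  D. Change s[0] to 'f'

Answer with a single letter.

Option A: s[2]='j'->'g', delta=(7-10)*13^1 mod 251 = 212, hash=18+212 mod 251 = 230
Option B: s[2]='j'->'b', delta=(2-10)*13^1 mod 251 = 147, hash=18+147 mod 251 = 165
Option C: s[3]='b'->'g', delta=(7-2)*13^0 mod 251 = 5, hash=18+5 mod 251 = 23
Option D: s[0]='b'->'f', delta=(6-2)*13^3 mod 251 = 3, hash=18+3 mod 251 = 21 <-- target

Answer: D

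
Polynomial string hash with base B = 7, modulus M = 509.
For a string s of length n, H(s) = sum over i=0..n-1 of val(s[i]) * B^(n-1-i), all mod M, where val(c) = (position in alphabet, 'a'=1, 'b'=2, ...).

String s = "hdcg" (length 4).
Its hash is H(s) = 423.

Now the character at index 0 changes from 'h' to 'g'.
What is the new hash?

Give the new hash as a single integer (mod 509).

val('h') = 8, val('g') = 7
Position k = 0, exponent = n-1-k = 3
B^3 mod M = 7^3 mod 509 = 343
Delta = (7 - 8) * 343 mod 509 = 166
New hash = (423 + 166) mod 509 = 80

Answer: 80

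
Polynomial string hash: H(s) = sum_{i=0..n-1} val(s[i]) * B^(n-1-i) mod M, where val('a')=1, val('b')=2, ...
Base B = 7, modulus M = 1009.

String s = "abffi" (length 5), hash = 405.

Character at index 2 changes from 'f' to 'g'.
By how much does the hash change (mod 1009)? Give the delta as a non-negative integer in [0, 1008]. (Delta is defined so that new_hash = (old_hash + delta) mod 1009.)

Answer: 49

Derivation:
Delta formula: (val(new) - val(old)) * B^(n-1-k) mod M
  val('g') - val('f') = 7 - 6 = 1
  B^(n-1-k) = 7^2 mod 1009 = 49
  Delta = 1 * 49 mod 1009 = 49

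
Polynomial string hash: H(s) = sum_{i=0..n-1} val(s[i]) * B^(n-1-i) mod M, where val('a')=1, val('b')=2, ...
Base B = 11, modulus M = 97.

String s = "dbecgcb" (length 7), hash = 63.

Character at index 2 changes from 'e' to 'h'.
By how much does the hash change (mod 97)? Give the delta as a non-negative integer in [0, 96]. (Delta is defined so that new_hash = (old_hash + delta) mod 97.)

Answer: 79

Derivation:
Delta formula: (val(new) - val(old)) * B^(n-1-k) mod M
  val('h') - val('e') = 8 - 5 = 3
  B^(n-1-k) = 11^4 mod 97 = 91
  Delta = 3 * 91 mod 97 = 79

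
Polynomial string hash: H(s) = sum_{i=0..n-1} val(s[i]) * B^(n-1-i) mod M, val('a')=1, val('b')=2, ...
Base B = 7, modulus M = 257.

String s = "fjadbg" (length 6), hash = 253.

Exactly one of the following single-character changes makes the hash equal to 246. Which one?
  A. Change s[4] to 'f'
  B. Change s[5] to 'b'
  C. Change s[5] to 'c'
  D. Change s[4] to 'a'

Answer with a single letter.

Option A: s[4]='b'->'f', delta=(6-2)*7^1 mod 257 = 28, hash=253+28 mod 257 = 24
Option B: s[5]='g'->'b', delta=(2-7)*7^0 mod 257 = 252, hash=253+252 mod 257 = 248
Option C: s[5]='g'->'c', delta=(3-7)*7^0 mod 257 = 253, hash=253+253 mod 257 = 249
Option D: s[4]='b'->'a', delta=(1-2)*7^1 mod 257 = 250, hash=253+250 mod 257 = 246 <-- target

Answer: D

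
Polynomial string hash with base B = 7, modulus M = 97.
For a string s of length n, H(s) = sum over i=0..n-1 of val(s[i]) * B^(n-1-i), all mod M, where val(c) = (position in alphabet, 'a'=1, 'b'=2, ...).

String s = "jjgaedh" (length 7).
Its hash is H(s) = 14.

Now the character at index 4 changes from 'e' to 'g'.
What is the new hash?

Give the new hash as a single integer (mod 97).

Answer: 15

Derivation:
val('e') = 5, val('g') = 7
Position k = 4, exponent = n-1-k = 2
B^2 mod M = 7^2 mod 97 = 49
Delta = (7 - 5) * 49 mod 97 = 1
New hash = (14 + 1) mod 97 = 15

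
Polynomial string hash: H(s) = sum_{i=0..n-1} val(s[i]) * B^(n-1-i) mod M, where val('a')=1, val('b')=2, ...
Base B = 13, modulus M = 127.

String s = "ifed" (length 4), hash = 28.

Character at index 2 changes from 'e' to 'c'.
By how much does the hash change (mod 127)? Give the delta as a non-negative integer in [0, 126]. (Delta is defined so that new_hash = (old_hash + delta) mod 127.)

Delta formula: (val(new) - val(old)) * B^(n-1-k) mod M
  val('c') - val('e') = 3 - 5 = -2
  B^(n-1-k) = 13^1 mod 127 = 13
  Delta = -2 * 13 mod 127 = 101

Answer: 101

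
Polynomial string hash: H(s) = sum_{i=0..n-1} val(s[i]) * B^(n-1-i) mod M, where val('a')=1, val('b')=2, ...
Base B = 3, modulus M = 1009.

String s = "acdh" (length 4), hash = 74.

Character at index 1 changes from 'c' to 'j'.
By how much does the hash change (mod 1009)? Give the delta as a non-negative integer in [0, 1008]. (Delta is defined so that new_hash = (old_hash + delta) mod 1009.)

Delta formula: (val(new) - val(old)) * B^(n-1-k) mod M
  val('j') - val('c') = 10 - 3 = 7
  B^(n-1-k) = 3^2 mod 1009 = 9
  Delta = 7 * 9 mod 1009 = 63

Answer: 63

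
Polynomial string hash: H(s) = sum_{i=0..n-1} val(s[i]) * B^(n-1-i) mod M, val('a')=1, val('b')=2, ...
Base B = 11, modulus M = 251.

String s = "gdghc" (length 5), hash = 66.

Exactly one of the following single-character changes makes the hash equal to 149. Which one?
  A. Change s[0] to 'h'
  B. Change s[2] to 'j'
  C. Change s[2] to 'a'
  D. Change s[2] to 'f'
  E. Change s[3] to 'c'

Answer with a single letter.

Option A: s[0]='g'->'h', delta=(8-7)*11^4 mod 251 = 83, hash=66+83 mod 251 = 149 <-- target
Option B: s[2]='g'->'j', delta=(10-7)*11^2 mod 251 = 112, hash=66+112 mod 251 = 178
Option C: s[2]='g'->'a', delta=(1-7)*11^2 mod 251 = 27, hash=66+27 mod 251 = 93
Option D: s[2]='g'->'f', delta=(6-7)*11^2 mod 251 = 130, hash=66+130 mod 251 = 196
Option E: s[3]='h'->'c', delta=(3-8)*11^1 mod 251 = 196, hash=66+196 mod 251 = 11

Answer: A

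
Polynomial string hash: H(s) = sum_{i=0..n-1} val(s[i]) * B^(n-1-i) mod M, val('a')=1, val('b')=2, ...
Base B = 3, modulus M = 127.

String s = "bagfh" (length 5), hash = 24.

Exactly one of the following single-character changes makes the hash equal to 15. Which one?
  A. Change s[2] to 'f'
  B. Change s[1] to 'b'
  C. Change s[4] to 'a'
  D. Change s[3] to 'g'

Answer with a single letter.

Answer: A

Derivation:
Option A: s[2]='g'->'f', delta=(6-7)*3^2 mod 127 = 118, hash=24+118 mod 127 = 15 <-- target
Option B: s[1]='a'->'b', delta=(2-1)*3^3 mod 127 = 27, hash=24+27 mod 127 = 51
Option C: s[4]='h'->'a', delta=(1-8)*3^0 mod 127 = 120, hash=24+120 mod 127 = 17
Option D: s[3]='f'->'g', delta=(7-6)*3^1 mod 127 = 3, hash=24+3 mod 127 = 27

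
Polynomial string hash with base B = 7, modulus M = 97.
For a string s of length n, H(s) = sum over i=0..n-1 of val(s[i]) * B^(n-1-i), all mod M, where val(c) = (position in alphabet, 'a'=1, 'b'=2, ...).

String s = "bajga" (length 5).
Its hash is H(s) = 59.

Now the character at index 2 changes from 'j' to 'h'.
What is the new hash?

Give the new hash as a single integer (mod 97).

val('j') = 10, val('h') = 8
Position k = 2, exponent = n-1-k = 2
B^2 mod M = 7^2 mod 97 = 49
Delta = (8 - 10) * 49 mod 97 = 96
New hash = (59 + 96) mod 97 = 58

Answer: 58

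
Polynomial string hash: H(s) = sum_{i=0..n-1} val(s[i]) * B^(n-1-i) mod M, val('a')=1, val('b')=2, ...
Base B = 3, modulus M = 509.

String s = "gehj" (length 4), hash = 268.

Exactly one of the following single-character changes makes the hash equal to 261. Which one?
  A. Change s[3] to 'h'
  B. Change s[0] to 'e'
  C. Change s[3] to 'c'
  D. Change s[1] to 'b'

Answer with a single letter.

Answer: C

Derivation:
Option A: s[3]='j'->'h', delta=(8-10)*3^0 mod 509 = 507, hash=268+507 mod 509 = 266
Option B: s[0]='g'->'e', delta=(5-7)*3^3 mod 509 = 455, hash=268+455 mod 509 = 214
Option C: s[3]='j'->'c', delta=(3-10)*3^0 mod 509 = 502, hash=268+502 mod 509 = 261 <-- target
Option D: s[1]='e'->'b', delta=(2-5)*3^2 mod 509 = 482, hash=268+482 mod 509 = 241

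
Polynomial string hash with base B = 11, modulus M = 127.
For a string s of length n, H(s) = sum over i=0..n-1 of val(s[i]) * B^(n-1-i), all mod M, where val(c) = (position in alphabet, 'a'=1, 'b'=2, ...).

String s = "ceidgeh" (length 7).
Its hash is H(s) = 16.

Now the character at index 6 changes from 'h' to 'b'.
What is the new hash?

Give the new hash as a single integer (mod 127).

Answer: 10

Derivation:
val('h') = 8, val('b') = 2
Position k = 6, exponent = n-1-k = 0
B^0 mod M = 11^0 mod 127 = 1
Delta = (2 - 8) * 1 mod 127 = 121
New hash = (16 + 121) mod 127 = 10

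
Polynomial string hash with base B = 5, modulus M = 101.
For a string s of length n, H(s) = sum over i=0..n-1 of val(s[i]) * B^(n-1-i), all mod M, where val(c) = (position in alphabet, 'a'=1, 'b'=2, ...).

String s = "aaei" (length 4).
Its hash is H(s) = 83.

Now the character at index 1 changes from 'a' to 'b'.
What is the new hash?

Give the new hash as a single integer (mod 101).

Answer: 7

Derivation:
val('a') = 1, val('b') = 2
Position k = 1, exponent = n-1-k = 2
B^2 mod M = 5^2 mod 101 = 25
Delta = (2 - 1) * 25 mod 101 = 25
New hash = (83 + 25) mod 101 = 7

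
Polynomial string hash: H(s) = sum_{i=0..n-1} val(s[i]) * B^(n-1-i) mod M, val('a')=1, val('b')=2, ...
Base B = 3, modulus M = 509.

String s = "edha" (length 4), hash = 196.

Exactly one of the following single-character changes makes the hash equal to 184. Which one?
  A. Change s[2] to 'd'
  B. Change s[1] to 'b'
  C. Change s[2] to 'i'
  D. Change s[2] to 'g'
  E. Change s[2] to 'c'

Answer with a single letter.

Answer: A

Derivation:
Option A: s[2]='h'->'d', delta=(4-8)*3^1 mod 509 = 497, hash=196+497 mod 509 = 184 <-- target
Option B: s[1]='d'->'b', delta=(2-4)*3^2 mod 509 = 491, hash=196+491 mod 509 = 178
Option C: s[2]='h'->'i', delta=(9-8)*3^1 mod 509 = 3, hash=196+3 mod 509 = 199
Option D: s[2]='h'->'g', delta=(7-8)*3^1 mod 509 = 506, hash=196+506 mod 509 = 193
Option E: s[2]='h'->'c', delta=(3-8)*3^1 mod 509 = 494, hash=196+494 mod 509 = 181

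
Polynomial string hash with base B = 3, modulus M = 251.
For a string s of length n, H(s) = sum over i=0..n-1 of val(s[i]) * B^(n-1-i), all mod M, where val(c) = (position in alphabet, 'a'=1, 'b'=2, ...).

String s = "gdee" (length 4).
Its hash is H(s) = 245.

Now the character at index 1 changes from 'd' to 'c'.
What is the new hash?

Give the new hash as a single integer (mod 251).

Answer: 236

Derivation:
val('d') = 4, val('c') = 3
Position k = 1, exponent = n-1-k = 2
B^2 mod M = 3^2 mod 251 = 9
Delta = (3 - 4) * 9 mod 251 = 242
New hash = (245 + 242) mod 251 = 236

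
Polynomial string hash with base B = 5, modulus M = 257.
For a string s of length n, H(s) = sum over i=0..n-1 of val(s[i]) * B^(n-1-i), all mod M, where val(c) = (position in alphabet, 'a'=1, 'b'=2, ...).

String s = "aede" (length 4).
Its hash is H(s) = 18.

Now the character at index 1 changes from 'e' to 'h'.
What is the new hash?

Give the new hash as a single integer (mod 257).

val('e') = 5, val('h') = 8
Position k = 1, exponent = n-1-k = 2
B^2 mod M = 5^2 mod 257 = 25
Delta = (8 - 5) * 25 mod 257 = 75
New hash = (18 + 75) mod 257 = 93

Answer: 93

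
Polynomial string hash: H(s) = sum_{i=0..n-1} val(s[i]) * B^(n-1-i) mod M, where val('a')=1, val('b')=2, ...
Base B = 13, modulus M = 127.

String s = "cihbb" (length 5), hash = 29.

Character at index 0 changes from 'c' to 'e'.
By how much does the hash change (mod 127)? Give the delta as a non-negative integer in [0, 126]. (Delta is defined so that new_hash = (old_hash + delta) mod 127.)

Answer: 99

Derivation:
Delta formula: (val(new) - val(old)) * B^(n-1-k) mod M
  val('e') - val('c') = 5 - 3 = 2
  B^(n-1-k) = 13^4 mod 127 = 113
  Delta = 2 * 113 mod 127 = 99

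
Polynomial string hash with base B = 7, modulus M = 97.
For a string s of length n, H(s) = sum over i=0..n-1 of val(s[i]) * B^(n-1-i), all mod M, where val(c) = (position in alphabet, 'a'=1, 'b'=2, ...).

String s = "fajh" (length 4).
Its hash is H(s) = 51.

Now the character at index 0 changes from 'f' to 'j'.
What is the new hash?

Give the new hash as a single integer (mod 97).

Answer: 65

Derivation:
val('f') = 6, val('j') = 10
Position k = 0, exponent = n-1-k = 3
B^3 mod M = 7^3 mod 97 = 52
Delta = (10 - 6) * 52 mod 97 = 14
New hash = (51 + 14) mod 97 = 65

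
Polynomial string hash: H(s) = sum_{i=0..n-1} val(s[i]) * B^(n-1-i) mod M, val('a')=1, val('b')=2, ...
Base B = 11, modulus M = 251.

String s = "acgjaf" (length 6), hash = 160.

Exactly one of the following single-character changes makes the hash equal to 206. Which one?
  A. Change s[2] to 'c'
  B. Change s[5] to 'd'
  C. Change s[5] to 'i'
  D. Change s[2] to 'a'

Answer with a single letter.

Option A: s[2]='g'->'c', delta=(3-7)*11^3 mod 251 = 198, hash=160+198 mod 251 = 107
Option B: s[5]='f'->'d', delta=(4-6)*11^0 mod 251 = 249, hash=160+249 mod 251 = 158
Option C: s[5]='f'->'i', delta=(9-6)*11^0 mod 251 = 3, hash=160+3 mod 251 = 163
Option D: s[2]='g'->'a', delta=(1-7)*11^3 mod 251 = 46, hash=160+46 mod 251 = 206 <-- target

Answer: D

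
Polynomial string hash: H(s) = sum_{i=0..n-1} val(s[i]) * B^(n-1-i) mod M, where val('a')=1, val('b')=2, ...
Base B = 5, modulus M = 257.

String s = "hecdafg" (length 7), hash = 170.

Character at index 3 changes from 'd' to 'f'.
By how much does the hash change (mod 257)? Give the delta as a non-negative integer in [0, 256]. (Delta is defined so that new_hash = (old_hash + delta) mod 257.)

Delta formula: (val(new) - val(old)) * B^(n-1-k) mod M
  val('f') - val('d') = 6 - 4 = 2
  B^(n-1-k) = 5^3 mod 257 = 125
  Delta = 2 * 125 mod 257 = 250

Answer: 250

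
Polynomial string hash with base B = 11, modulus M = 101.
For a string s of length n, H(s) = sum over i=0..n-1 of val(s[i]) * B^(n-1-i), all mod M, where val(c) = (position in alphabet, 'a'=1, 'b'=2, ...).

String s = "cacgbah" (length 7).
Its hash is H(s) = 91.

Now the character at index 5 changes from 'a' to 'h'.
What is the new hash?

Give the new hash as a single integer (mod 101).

Answer: 67

Derivation:
val('a') = 1, val('h') = 8
Position k = 5, exponent = n-1-k = 1
B^1 mod M = 11^1 mod 101 = 11
Delta = (8 - 1) * 11 mod 101 = 77
New hash = (91 + 77) mod 101 = 67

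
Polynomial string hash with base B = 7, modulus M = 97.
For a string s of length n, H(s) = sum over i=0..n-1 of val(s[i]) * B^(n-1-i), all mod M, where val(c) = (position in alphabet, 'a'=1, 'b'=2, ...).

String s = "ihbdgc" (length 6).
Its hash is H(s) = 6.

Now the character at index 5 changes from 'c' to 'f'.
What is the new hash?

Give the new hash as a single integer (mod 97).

Answer: 9

Derivation:
val('c') = 3, val('f') = 6
Position k = 5, exponent = n-1-k = 0
B^0 mod M = 7^0 mod 97 = 1
Delta = (6 - 3) * 1 mod 97 = 3
New hash = (6 + 3) mod 97 = 9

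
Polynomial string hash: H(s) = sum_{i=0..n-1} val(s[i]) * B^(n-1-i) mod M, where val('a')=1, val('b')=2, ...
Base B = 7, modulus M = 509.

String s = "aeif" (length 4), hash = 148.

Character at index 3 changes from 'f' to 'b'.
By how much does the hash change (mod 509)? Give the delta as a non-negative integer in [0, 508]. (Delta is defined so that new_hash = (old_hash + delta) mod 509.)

Answer: 505

Derivation:
Delta formula: (val(new) - val(old)) * B^(n-1-k) mod M
  val('b') - val('f') = 2 - 6 = -4
  B^(n-1-k) = 7^0 mod 509 = 1
  Delta = -4 * 1 mod 509 = 505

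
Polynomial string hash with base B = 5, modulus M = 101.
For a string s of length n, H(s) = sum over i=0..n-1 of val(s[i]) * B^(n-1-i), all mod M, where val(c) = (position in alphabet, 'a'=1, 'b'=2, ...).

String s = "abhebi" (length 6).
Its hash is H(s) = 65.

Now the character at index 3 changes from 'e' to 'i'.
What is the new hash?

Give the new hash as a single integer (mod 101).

val('e') = 5, val('i') = 9
Position k = 3, exponent = n-1-k = 2
B^2 mod M = 5^2 mod 101 = 25
Delta = (9 - 5) * 25 mod 101 = 100
New hash = (65 + 100) mod 101 = 64

Answer: 64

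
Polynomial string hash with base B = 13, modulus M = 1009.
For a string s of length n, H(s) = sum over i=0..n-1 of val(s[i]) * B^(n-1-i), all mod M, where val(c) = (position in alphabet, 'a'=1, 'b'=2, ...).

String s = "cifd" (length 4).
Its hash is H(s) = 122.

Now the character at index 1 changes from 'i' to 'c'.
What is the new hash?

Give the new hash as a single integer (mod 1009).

val('i') = 9, val('c') = 3
Position k = 1, exponent = n-1-k = 2
B^2 mod M = 13^2 mod 1009 = 169
Delta = (3 - 9) * 169 mod 1009 = 1004
New hash = (122 + 1004) mod 1009 = 117

Answer: 117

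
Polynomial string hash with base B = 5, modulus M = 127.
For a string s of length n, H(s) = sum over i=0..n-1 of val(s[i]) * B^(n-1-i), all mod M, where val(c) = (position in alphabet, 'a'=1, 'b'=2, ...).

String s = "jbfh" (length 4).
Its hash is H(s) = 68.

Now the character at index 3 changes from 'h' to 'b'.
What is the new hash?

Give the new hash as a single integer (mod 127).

val('h') = 8, val('b') = 2
Position k = 3, exponent = n-1-k = 0
B^0 mod M = 5^0 mod 127 = 1
Delta = (2 - 8) * 1 mod 127 = 121
New hash = (68 + 121) mod 127 = 62

Answer: 62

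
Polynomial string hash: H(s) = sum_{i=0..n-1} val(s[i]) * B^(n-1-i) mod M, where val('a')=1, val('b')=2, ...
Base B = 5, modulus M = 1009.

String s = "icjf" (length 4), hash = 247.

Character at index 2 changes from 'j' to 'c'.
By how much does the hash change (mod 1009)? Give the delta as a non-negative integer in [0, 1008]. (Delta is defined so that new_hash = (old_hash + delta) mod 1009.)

Answer: 974

Derivation:
Delta formula: (val(new) - val(old)) * B^(n-1-k) mod M
  val('c') - val('j') = 3 - 10 = -7
  B^(n-1-k) = 5^1 mod 1009 = 5
  Delta = -7 * 5 mod 1009 = 974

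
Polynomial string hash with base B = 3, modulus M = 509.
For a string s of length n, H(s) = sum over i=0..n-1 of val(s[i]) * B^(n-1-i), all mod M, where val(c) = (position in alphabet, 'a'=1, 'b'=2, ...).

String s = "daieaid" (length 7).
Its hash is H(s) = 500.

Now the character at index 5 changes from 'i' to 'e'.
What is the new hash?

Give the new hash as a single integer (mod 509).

val('i') = 9, val('e') = 5
Position k = 5, exponent = n-1-k = 1
B^1 mod M = 3^1 mod 509 = 3
Delta = (5 - 9) * 3 mod 509 = 497
New hash = (500 + 497) mod 509 = 488

Answer: 488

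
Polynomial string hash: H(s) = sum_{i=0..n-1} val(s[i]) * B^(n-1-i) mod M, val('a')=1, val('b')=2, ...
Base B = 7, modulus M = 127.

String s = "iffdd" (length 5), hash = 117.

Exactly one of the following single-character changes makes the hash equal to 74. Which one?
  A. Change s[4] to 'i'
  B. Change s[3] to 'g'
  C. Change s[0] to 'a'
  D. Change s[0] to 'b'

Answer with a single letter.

Answer: D

Derivation:
Option A: s[4]='d'->'i', delta=(9-4)*7^0 mod 127 = 5, hash=117+5 mod 127 = 122
Option B: s[3]='d'->'g', delta=(7-4)*7^1 mod 127 = 21, hash=117+21 mod 127 = 11
Option C: s[0]='i'->'a', delta=(1-9)*7^4 mod 127 = 96, hash=117+96 mod 127 = 86
Option D: s[0]='i'->'b', delta=(2-9)*7^4 mod 127 = 84, hash=117+84 mod 127 = 74 <-- target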